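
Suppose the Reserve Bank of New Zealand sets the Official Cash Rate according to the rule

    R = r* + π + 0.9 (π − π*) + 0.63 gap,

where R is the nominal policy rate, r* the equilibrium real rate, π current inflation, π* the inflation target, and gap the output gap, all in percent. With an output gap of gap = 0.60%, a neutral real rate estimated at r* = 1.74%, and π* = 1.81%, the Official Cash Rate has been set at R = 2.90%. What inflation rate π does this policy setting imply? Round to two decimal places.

1.27%

Collecting π: R = r* + (1 + 0.9) π − 0.9 π* + 0.63 gap
1.9 π = 2.90 − 1.74 + 0.9 × 1.81 − 0.63 × 0.60 = 2.411
π = 2.411 / 1.9 = 1.27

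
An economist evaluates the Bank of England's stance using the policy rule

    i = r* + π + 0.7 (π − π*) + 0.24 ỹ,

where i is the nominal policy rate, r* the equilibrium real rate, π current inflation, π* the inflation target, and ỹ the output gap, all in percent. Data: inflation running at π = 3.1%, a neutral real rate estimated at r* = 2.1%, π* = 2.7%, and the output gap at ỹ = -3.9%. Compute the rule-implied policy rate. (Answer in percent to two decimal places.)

4.54%

i = 2.1 + 3.1 + 0.7 × (3.1 − 2.7) + 0.24 × (-3.9)
   = 2.1 + 3.1 + 0.28 − 0.936 = 4.54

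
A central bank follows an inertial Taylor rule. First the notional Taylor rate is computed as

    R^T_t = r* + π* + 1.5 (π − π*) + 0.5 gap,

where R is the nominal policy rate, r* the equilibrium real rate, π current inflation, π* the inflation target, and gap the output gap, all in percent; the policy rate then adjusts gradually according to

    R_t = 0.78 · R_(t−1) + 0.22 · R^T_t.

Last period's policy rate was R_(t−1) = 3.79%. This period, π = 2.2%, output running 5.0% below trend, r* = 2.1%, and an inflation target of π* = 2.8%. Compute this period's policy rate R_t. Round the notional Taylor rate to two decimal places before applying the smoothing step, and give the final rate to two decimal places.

3.29%

Output 5.0% below potential → gap = -5.0.
R^T_t = 2.1 + 2.8 + 1.5 × (2.2 − 2.8) + 0.5 × (-5.0)
   = 2.1 + 2.8 − 0.9 − 2.5 = 1.50
R_t = 0.78 × 3.79 + 0.22 × 1.50 = 2.9562 + 0.33 = 3.29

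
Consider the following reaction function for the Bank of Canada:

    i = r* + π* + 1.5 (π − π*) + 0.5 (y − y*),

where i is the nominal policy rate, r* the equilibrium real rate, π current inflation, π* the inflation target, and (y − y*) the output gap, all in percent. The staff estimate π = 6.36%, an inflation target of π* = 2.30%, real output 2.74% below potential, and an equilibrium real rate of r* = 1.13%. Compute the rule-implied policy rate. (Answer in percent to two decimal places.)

Output 2.74% below potential → (y − y*) = -2.74.
i = 1.13 + 2.30 + 1.5 × (6.36 − 2.30) + 0.5 × (-2.74)
   = 1.13 + 2.3 + 6.09 − 1.37 = 8.15

8.15%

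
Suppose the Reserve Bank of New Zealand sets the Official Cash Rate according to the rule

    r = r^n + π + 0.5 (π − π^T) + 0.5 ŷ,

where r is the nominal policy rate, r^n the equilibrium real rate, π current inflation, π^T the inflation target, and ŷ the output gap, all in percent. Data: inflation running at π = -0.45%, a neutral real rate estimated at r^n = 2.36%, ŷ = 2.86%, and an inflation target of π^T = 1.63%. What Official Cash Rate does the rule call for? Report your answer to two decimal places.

2.30%

r = 2.36 + (-0.45) + 0.5 × (-0.45 − 1.63) + 0.5 × 2.86
   = 2.36 − 0.45 − 1.04 + 1.43 = 2.30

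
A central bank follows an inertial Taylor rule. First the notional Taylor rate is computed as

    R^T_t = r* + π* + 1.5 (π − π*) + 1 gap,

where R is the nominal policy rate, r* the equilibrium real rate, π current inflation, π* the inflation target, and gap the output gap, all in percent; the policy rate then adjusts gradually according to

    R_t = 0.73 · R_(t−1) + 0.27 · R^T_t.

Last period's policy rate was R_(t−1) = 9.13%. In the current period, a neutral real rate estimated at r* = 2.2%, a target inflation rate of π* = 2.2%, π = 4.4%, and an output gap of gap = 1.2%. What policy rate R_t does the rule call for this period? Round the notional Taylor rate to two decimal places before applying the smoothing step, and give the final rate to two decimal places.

9.07%

R^T_t = 2.2 + 2.2 + 1.5 × (4.4 − 2.2) + 1 × 1.2
   = 2.2 + 2.2 + 3.3 + 1.2 = 8.90
R_t = 0.73 × 9.13 + 0.27 × 8.90 = 6.6649 + 2.403 = 9.07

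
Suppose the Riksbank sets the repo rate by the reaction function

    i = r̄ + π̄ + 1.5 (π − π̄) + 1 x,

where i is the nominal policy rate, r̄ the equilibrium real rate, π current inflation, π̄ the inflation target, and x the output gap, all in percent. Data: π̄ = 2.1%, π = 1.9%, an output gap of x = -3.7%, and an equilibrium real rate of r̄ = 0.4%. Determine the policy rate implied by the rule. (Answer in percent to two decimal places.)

-1.50%

i = 0.4 + 2.1 + 1.5 × (1.9 − 2.1) + 1 × (-3.7)
   = 0.4 + 2.1 − 0.3 − 3.7 = -1.50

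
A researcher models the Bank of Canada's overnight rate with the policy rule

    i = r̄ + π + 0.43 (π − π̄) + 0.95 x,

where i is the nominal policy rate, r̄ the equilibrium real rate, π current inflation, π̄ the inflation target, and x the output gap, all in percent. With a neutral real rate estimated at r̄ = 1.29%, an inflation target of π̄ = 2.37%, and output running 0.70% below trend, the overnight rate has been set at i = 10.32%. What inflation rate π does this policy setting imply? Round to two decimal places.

Output 0.70% below potential → x = -0.70.
Collecting π: i = r̄ + (1 + 0.43) π − 0.43 π̄ + 0.95 x
1.43 π = 10.32 − 1.29 + 0.43 × 2.37 − 0.95 × (-0.70) = 10.7141
π = 10.7141 / 1.43 = 7.49

7.49%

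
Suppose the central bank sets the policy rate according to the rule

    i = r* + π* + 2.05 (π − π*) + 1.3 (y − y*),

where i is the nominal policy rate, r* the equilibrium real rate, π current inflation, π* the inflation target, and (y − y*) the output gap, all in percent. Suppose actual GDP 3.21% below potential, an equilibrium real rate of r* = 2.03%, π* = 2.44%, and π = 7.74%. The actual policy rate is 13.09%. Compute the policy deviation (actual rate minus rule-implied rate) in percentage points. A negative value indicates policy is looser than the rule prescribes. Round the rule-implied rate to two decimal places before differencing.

Output 3.21% below potential → (y − y*) = -3.21.
i = 2.03 + 2.44 + 2.05 × (7.74 − 2.44) + 1.3 × (-3.21)
   = 2.03 + 2.44 + 10.865 − 4.173 = 11.16
Deviation = 13.09 − 11.16 = 1.93 pp.

1.93 pp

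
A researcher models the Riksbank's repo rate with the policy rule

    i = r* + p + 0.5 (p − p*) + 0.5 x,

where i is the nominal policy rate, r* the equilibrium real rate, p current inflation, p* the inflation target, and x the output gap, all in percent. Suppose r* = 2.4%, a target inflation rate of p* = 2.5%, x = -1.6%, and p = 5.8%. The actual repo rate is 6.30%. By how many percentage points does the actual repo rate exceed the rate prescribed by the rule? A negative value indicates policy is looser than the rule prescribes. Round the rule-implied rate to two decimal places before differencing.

-2.75 pp

i = 2.4 + 5.8 + 0.5 × (5.8 − 2.5) + 0.5 × (-1.6)
   = 2.4 + 5.8 + 1.65 − 0.8 = 9.05
Deviation = 6.30 − 9.05 = -2.75 pp.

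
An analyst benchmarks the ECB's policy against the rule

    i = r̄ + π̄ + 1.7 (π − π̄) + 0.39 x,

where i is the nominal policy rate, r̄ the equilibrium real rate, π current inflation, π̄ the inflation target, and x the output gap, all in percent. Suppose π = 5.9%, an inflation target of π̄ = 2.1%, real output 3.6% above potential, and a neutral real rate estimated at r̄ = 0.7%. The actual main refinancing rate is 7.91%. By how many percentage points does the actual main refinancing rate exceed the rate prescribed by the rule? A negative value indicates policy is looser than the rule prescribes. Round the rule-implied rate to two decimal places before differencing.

Output 3.6% above potential → x = 3.6.
i = 0.7 + 2.1 + 1.7 × (5.9 − 2.1) + 0.39 × 3.6
   = 0.7 + 2.1 + 6.46 + 1.404 = 10.66
Deviation = 7.91 − 10.66 = -2.75 pp.

-2.75 pp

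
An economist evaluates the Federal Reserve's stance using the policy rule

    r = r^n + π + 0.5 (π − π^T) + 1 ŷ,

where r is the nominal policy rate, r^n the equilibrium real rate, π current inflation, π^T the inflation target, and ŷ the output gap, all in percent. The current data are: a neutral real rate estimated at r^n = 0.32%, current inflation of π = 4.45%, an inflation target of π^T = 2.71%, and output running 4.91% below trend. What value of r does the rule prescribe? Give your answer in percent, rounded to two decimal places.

Output 4.91% below potential → ŷ = -4.91.
r = 0.32 + 4.45 + 0.5 × (4.45 − 2.71) + 1 × (-4.91)
   = 0.32 + 4.45 + 0.87 − 4.91 = 0.73

0.73%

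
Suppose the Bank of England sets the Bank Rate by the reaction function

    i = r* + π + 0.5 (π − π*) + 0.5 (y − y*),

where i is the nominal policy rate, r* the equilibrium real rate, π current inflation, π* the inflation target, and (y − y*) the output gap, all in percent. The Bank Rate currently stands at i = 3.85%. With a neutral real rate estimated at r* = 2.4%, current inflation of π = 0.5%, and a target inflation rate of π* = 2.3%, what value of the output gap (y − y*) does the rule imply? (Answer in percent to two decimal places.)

0.5 (y − y*) = 3.85 − 2.4 − 0.5 − 0.5 × (0.5 − 2.3) = 1.85
(y − y*) = 1.85 / 0.5 = 3.70

3.70%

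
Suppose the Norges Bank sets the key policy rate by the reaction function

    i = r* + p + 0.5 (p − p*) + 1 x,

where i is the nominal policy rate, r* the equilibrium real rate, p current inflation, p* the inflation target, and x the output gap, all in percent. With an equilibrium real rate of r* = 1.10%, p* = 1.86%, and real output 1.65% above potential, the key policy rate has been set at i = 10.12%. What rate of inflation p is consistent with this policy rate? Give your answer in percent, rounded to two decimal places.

5.53%

Output 1.65% above potential → x = 1.65.
Collecting p: i = r* + (1 + 0.5) p − 0.5 p* + 1 x
1.5 p = 10.12 − 1.10 + 0.5 × 1.86 − 1 × 1.65 = 8.3
p = 8.3 / 1.5 = 5.53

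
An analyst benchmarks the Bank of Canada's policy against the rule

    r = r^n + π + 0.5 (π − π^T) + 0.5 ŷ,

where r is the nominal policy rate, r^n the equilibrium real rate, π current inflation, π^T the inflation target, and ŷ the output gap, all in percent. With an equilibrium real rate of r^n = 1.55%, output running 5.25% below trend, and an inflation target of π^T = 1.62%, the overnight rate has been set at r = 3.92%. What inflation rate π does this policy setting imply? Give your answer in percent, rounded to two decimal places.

3.87%

Output 5.25% below potential → ŷ = -5.25.
Collecting π: r = r^n + (1 + 0.5) π − 0.5 π^T + 0.5 ŷ
1.5 π = 3.92 − 1.55 + 0.5 × 1.62 − 0.5 × (-5.25) = 5.805
π = 5.805 / 1.5 = 3.87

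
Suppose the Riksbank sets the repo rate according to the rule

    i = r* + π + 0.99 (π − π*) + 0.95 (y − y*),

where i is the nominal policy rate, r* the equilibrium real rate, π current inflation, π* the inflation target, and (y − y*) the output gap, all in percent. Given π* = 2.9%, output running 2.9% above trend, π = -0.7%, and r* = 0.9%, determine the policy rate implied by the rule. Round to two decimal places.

-0.61%

Output 2.9% above potential → (y − y*) = 2.9.
i = 0.9 + (-0.7) + 0.99 × (-0.7 − 2.9) + 0.95 × 2.9
   = 0.9 − 0.7 − 3.564 + 2.755 = -0.61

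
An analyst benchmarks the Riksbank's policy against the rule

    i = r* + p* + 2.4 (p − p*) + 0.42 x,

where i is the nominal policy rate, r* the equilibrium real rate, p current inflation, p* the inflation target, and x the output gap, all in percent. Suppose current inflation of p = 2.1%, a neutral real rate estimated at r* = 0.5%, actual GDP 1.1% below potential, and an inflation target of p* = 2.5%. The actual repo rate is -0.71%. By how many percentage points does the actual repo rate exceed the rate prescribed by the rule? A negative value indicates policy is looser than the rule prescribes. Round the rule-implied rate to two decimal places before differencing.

-2.29 pp

Output 1.1% below potential → x = -1.1.
i = 0.5 + 2.5 + 2.4 × (2.1 − 2.5) + 0.42 × (-1.1)
   = 0.5 + 2.5 − 0.96 − 0.462 = 1.58
Deviation = -0.71 − 1.58 = -2.29 pp.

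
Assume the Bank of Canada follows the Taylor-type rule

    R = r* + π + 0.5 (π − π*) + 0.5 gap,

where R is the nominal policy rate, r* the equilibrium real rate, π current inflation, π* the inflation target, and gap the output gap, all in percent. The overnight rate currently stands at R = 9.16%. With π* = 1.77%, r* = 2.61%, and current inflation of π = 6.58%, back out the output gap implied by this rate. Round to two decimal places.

-4.87%

0.5 gap = 9.16 − 2.61 − 6.58 − 0.5 × (6.58 − 1.77) = -2.435
gap = -2.435 / 0.5 = -4.87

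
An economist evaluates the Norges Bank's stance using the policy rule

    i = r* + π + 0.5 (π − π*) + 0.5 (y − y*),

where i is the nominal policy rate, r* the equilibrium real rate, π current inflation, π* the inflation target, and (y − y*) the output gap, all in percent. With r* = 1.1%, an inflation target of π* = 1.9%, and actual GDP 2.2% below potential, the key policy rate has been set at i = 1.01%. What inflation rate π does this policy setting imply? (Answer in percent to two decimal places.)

1.31%

Output 2.2% below potential → (y − y*) = -2.2.
Collecting π: i = r* + (1 + 0.5) π − 0.5 π* + 0.5 (y − y*)
1.5 π = 1.01 − 1.1 + 0.5 × 1.9 − 0.5 × (-2.2) = 1.96
π = 1.96 / 1.5 = 1.31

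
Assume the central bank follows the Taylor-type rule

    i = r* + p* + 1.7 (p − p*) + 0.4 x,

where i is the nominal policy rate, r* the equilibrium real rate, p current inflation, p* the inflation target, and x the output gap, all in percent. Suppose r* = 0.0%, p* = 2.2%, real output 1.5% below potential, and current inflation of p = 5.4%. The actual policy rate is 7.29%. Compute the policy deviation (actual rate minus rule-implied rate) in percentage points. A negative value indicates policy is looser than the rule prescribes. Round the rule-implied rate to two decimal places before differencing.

0.25 pp

Output 1.5% below potential → x = -1.5.
i = 0.0 + 2.2 + 1.7 × (5.4 − 2.2) + 0.4 × (-1.5)
   = 0.0 + 2.2 + 5.44 − 0.6 = 7.04
Deviation = 7.29 − 7.04 = 0.25 pp.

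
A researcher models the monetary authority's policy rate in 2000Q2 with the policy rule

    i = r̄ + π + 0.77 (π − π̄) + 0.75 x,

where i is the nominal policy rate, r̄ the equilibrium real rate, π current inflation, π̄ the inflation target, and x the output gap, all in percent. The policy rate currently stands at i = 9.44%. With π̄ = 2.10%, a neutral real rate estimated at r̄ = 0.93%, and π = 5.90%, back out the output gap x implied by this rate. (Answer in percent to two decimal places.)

0.75 x = 9.44 − 0.93 − 5.90 − 0.77 × (5.90 − 2.10) = -0.316
x = -0.316 / 0.75 = -0.42

-0.42%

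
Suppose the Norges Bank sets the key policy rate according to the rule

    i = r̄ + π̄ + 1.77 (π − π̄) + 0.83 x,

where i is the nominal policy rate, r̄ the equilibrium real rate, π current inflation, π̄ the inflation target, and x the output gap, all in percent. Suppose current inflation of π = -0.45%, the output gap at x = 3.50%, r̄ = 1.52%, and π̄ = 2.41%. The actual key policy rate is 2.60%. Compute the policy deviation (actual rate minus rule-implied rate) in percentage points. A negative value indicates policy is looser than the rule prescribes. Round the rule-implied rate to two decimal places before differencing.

0.83 pp

i = 1.52 + 2.41 + 1.77 × (-0.45 − 2.41) + 0.83 × 3.50
   = 1.52 + 2.41 − 5.0622 + 2.905 = 1.77
Deviation = 2.60 − 1.77 = 0.83 pp.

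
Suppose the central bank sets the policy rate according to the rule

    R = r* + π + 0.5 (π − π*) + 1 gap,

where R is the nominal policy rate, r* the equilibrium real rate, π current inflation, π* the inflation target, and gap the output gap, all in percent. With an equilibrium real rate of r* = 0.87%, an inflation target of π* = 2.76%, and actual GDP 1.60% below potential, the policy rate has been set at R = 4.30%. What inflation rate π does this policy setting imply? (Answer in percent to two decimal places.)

Output 1.60% below potential → gap = -1.60.
Collecting π: R = r* + (1 + 0.5) π − 0.5 π* + 1 gap
1.5 π = 4.30 − 0.87 + 0.5 × 2.76 − 1 × (-1.60) = 6.41
π = 6.41 / 1.5 = 4.27

4.27%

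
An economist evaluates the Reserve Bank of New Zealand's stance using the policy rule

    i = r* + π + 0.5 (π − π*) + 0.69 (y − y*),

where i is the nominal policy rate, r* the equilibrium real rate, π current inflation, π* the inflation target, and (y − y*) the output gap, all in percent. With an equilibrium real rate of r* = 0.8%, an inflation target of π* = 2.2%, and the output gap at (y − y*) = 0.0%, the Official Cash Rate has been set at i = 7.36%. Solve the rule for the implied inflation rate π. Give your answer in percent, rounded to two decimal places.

Collecting π: i = r* + (1 + 0.5) π − 0.5 π* + 0.69 (y − y*)
1.5 π = 7.36 − 0.8 + 0.5 × 2.2 − 0.69 × 0.0 = 7.66
π = 7.66 / 1.5 = 5.11

5.11%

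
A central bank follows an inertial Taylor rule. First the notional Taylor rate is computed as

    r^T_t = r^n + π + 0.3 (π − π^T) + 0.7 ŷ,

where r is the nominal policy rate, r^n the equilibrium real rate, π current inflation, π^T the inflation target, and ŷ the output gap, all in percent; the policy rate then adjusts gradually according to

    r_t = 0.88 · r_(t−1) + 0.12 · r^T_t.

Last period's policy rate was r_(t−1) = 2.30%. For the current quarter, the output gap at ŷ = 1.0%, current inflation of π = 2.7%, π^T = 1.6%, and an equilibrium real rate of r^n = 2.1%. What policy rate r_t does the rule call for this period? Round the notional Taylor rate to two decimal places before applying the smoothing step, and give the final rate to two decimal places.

2.72%

r^T_t = 2.1 + 2.7 + 0.3 × (2.7 − 1.6) + 0.7 × 1.0
   = 2.1 + 2.7 + 0.33 + 0.7 = 5.83
r_t = 0.88 × 2.30 + 0.12 × 5.83 = 2.024 + 0.6996 = 2.72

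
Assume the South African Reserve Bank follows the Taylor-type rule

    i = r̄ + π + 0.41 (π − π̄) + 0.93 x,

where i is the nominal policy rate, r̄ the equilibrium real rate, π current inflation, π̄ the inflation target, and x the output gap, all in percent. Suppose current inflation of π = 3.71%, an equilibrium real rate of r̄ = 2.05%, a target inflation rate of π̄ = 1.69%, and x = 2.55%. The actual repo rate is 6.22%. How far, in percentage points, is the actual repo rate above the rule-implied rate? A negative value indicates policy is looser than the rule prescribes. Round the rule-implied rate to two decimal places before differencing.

i = 2.05 + 3.71 + 0.41 × (3.71 − 1.69) + 0.93 × 2.55
   = 2.05 + 3.71 + 0.8282 + 2.3715 = 8.96
Deviation = 6.22 − 8.96 = -2.74 pp.

-2.74 pp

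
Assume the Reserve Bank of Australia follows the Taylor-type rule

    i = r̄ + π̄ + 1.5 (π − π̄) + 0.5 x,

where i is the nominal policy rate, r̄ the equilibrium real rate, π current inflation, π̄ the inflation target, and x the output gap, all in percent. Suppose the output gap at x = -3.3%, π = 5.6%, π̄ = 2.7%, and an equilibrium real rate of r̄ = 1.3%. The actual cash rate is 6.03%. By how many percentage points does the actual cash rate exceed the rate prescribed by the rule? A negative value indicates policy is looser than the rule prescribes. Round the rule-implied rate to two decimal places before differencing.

-0.67 pp

i = 1.3 + 2.7 + 1.5 × (5.6 − 2.7) + 0.5 × (-3.3)
   = 1.3 + 2.7 + 4.35 − 1.65 = 6.70
Deviation = 6.03 − 6.70 = -0.67 pp.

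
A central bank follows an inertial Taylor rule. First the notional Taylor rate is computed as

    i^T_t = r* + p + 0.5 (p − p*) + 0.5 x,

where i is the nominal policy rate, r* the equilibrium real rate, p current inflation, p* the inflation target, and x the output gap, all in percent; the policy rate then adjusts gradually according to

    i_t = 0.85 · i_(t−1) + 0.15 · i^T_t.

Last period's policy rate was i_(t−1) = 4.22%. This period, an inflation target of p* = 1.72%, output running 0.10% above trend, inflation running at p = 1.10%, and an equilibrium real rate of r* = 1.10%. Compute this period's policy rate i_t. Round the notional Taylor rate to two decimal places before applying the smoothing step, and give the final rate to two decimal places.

Output 0.10% above potential → x = 0.10.
i^T_t = 1.10 + 1.10 + 0.5 × (1.10 − 1.72) + 0.5 × 0.10
   = 1.10 + 1.1 − 0.31 + 0.05 = 1.94
i_t = 0.85 × 4.22 + 0.15 × 1.94 = 3.587 + 0.291 = 3.88

3.88%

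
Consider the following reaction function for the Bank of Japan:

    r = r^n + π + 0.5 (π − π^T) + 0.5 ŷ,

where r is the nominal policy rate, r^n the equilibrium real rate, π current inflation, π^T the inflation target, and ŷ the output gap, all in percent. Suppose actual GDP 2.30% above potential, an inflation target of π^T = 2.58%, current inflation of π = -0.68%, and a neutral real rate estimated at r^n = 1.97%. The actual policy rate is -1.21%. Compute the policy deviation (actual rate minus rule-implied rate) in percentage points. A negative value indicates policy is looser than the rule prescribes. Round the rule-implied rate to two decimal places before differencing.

Output 2.30% above potential → ŷ = 2.30.
r = 1.97 + (-0.68) + 0.5 × (-0.68 − 2.58) + 0.5 × 2.30
   = 1.97 − 0.68 − 1.63 + 1.15 = 0.81
Deviation = -1.21 − 0.81 = -2.02 pp.

-2.02 pp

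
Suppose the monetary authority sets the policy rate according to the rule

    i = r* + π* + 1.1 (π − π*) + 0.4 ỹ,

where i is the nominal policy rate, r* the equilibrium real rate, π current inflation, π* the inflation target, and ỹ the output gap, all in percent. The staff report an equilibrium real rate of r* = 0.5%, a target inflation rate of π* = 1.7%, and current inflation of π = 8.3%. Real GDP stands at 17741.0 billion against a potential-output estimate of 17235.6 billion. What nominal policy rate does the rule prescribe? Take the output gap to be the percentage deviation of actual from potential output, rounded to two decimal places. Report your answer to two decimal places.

Output gap = 100 × (17741.0 − 17235.6) / 17235.6 = 2.93%.
i = 0.50 + 1.70 + 1.1 × (8.30 − 1.70) + 0.4 × 2.93
   = 0.50 + 1.7 + 7.26 + 1.172 = 10.63

10.63%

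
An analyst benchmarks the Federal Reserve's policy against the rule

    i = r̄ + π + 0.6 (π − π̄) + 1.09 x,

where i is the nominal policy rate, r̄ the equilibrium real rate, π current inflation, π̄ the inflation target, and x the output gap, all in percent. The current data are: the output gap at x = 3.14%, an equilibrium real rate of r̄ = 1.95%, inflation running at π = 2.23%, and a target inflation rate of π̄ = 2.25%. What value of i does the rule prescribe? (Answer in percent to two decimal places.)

i = 1.95 + 2.23 + 0.6 × (2.23 − 2.25) + 1.09 × 3.14
   = 1.95 + 2.23 − 0.012 + 3.4226 = 7.59

7.59%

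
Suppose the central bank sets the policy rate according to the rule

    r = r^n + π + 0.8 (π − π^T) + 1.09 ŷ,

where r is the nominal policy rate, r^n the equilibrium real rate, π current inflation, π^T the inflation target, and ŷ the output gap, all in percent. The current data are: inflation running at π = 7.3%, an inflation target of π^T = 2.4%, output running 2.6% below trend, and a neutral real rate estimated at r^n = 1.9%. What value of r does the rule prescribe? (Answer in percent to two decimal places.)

10.29%

Output 2.6% below potential → ŷ = -2.6.
r = 1.9 + 7.3 + 0.8 × (7.3 − 2.4) + 1.09 × (-2.6)
   = 1.9 + 7.3 + 3.92 − 2.834 = 10.29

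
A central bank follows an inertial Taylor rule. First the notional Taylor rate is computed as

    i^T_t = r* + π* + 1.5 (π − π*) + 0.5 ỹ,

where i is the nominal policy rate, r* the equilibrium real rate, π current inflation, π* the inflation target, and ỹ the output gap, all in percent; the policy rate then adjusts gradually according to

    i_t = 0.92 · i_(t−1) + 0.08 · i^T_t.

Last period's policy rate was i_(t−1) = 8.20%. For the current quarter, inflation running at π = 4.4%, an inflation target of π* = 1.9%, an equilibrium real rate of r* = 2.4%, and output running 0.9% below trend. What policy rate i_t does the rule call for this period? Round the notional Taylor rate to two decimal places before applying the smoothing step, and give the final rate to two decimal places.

8.15%

Output 0.9% below potential → ỹ = -0.9.
i^T_t = 2.4 + 1.9 + 1.5 × (4.4 − 1.9) + 0.5 × (-0.9)
   = 2.4 + 1.9 + 3.75 − 0.45 = 7.60
i_t = 0.92 × 8.20 + 0.08 × 7.60 = 7.544 + 0.608 = 8.15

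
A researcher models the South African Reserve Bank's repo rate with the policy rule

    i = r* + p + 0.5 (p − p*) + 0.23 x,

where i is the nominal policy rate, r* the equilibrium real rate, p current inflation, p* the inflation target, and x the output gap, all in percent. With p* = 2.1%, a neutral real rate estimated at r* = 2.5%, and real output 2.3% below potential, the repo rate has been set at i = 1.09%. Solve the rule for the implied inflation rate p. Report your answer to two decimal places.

Output 2.3% below potential → x = -2.3.
Collecting p: i = r* + (1 + 0.5) p − 0.5 p* + 0.23 x
1.5 p = 1.09 − 2.5 + 0.5 × 2.1 − 0.23 × (-2.3) = 0.169
p = 0.169 / 1.5 = 0.11

0.11%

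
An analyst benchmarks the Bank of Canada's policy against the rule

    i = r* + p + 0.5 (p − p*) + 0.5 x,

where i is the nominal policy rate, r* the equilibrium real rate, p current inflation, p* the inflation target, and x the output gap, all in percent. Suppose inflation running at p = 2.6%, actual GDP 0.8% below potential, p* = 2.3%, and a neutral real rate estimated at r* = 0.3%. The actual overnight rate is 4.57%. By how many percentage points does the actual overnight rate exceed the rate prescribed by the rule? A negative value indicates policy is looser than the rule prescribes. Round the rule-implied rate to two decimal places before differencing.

Output 0.8% below potential → x = -0.8.
i = 0.3 + 2.6 + 0.5 × (2.6 − 2.3) + 0.5 × (-0.8)
   = 0.3 + 2.6 + 0.15 − 0.4 = 2.65
Deviation = 4.57 − 2.65 = 1.92 pp.

1.92 pp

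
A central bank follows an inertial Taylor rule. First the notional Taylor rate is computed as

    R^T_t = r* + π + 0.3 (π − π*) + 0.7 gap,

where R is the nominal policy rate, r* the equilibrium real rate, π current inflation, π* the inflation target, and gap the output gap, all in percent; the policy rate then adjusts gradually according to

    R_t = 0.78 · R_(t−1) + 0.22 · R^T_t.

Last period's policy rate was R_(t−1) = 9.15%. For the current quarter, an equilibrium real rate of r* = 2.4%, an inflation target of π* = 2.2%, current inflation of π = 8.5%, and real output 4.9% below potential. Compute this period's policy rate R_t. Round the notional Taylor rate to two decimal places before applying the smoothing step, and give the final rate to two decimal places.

Output 4.9% below potential → gap = -4.9.
R^T_t = 2.4 + 8.5 + 0.3 × (8.5 − 2.2) + 0.7 × (-4.9)
   = 2.4 + 8.5 + 1.89 − 3.43 = 9.36
R_t = 0.78 × 9.15 + 0.22 × 9.36 = 7.137 + 2.0592 = 9.20

9.20%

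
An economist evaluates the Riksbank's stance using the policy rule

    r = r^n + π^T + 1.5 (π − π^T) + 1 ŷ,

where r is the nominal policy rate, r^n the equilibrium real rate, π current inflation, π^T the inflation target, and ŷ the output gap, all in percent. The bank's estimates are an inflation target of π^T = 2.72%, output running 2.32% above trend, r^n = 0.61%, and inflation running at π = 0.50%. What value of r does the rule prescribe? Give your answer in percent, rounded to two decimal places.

Output 2.32% above potential → ŷ = 2.32.
r = 0.61 + 2.72 + 1.5 × (0.50 − 2.72) + 1 × 2.32
   = 0.61 + 2.72 − 3.33 + 2.32 = 2.32

2.32%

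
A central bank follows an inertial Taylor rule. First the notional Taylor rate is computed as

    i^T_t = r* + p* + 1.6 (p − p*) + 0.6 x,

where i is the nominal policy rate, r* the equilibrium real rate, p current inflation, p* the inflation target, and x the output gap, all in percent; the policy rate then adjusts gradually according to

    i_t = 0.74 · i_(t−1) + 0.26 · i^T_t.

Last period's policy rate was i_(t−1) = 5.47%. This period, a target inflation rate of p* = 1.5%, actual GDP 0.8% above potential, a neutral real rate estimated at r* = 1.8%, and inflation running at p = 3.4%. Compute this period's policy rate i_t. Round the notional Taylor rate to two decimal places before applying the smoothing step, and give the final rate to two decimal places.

5.82%

Output 0.8% above potential → x = 0.8.
i^T_t = 1.8 + 1.5 + 1.6 × (3.4 − 1.5) + 0.6 × 0.8
   = 1.8 + 1.5 + 3.04 + 0.48 = 6.82
i_t = 0.74 × 5.47 + 0.26 × 6.82 = 4.0478 + 1.7732 = 5.82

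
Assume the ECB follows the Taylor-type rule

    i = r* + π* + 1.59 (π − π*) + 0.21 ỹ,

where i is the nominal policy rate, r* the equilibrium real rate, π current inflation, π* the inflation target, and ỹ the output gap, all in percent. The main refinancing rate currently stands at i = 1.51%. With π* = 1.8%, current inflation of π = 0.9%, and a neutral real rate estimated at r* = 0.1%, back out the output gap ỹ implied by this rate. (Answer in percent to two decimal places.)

4.96%

0.21 ỹ = 1.51 − 0.1 − 1.8 − 1.59 × (0.9 − 1.8) = 1.041
ỹ = 1.041 / 0.21 = 4.96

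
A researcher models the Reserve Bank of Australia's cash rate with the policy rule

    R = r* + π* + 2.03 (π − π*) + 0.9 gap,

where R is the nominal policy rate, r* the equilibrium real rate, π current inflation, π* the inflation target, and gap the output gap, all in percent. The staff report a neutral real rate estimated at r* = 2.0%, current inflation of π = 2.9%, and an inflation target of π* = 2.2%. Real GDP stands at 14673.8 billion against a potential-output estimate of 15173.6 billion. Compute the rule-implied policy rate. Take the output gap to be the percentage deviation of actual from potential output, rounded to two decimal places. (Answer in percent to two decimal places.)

2.66%

Output gap = 100 × (14673.8 − 15173.6) / 15173.6 = -3.29%.
R = 2.00 + 2.20 + 2.03 × (2.90 − 2.20) + 0.9 × (-3.29)
   = 2.00 + 2.2 + 1.421 − 2.961 = 2.66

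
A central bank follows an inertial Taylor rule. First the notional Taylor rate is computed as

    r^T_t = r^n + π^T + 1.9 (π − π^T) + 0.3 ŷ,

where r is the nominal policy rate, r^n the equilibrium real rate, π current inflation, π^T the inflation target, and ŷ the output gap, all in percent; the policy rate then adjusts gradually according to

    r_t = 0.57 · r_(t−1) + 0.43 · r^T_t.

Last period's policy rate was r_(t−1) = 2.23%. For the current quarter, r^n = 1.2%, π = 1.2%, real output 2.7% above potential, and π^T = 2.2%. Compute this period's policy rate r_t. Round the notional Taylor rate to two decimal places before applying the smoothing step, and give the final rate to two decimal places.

2.26%

Output 2.7% above potential → ŷ = 2.7.
r^T_t = 1.2 + 2.2 + 1.9 × (1.2 − 2.2) + 0.3 × 2.7
   = 1.2 + 2.2 − 1.9 + 0.81 = 2.31
r_t = 0.57 × 2.23 + 0.43 × 2.31 = 1.2711 + 0.9933 = 2.26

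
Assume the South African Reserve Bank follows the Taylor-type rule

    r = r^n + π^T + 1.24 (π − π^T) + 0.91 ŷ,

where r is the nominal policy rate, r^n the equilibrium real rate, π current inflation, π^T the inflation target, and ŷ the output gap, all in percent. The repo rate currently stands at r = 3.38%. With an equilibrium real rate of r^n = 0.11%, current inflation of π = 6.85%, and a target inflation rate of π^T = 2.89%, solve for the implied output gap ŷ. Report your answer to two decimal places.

0.91 ŷ = 3.38 − 0.11 − 2.89 − 1.24 × (6.85 − 2.89) = -4.5304
ŷ = -4.5304 / 0.91 = -4.98

-4.98%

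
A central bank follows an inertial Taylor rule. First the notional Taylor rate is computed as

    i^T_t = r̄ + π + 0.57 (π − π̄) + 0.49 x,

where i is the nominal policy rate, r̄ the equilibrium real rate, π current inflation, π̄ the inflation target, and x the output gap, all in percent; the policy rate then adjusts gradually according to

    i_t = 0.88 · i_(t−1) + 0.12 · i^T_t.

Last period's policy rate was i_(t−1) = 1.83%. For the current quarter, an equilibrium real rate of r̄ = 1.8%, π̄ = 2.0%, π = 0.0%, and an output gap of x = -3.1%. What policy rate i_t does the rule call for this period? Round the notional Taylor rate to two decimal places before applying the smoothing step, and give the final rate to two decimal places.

1.51%

i^T_t = 1.8 + 0.0 + 0.57 × (0.0 − 2.0) + 0.49 × (-3.1)
   = 1.8 + 0 − 1.14 − 1.519 = -0.86
i_t = 0.88 × 1.83 + 0.12 × (-0.86) = 1.6104 − 0.1032 = 1.51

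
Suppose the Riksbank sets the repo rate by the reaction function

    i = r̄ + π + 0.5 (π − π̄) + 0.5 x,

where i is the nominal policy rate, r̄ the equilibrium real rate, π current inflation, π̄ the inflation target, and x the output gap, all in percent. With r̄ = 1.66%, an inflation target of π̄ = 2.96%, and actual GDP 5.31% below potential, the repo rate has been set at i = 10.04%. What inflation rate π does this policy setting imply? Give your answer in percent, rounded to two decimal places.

Output 5.31% below potential → x = -5.31.
Collecting π: i = r̄ + (1 + 0.5) π − 0.5 π̄ + 0.5 x
1.5 π = 10.04 − 1.66 + 0.5 × 2.96 − 0.5 × (-5.31) = 12.515
π = 12.515 / 1.5 = 8.34

8.34%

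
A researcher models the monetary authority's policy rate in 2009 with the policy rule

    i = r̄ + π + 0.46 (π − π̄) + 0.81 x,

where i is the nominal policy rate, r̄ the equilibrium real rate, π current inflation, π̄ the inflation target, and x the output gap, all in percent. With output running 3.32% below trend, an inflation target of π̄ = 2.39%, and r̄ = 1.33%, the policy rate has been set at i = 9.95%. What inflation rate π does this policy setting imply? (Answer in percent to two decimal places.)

Output 3.32% below potential → x = -3.32.
Collecting π: i = r̄ + (1 + 0.46) π − 0.46 π̄ + 0.81 x
1.46 π = 9.95 − 1.33 + 0.46 × 2.39 − 0.81 × (-3.32) = 12.4086
π = 12.4086 / 1.46 = 8.50

8.50%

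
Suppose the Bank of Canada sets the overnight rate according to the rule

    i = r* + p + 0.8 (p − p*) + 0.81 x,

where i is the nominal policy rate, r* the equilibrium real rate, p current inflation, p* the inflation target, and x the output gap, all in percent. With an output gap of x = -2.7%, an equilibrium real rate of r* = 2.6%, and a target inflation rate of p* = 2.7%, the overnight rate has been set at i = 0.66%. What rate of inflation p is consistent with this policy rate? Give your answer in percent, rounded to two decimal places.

1.34%

Collecting p: i = r* + (1 + 0.8) p − 0.8 p* + 0.81 x
1.8 p = 0.66 − 2.6 + 0.8 × 2.7 − 0.81 × (-2.7) = 2.407
p = 2.407 / 1.8 = 1.34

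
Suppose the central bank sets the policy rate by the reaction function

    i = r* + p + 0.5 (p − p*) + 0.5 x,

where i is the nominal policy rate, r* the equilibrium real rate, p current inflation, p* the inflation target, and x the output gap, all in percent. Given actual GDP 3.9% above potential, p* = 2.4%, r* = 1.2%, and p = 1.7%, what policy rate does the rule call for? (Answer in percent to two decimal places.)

4.50%

Output 3.9% above potential → x = 3.9.
i = 1.2 + 1.7 + 0.5 × (1.7 − 2.4) + 0.5 × 3.9
   = 1.2 + 1.7 − 0.35 + 1.95 = 4.50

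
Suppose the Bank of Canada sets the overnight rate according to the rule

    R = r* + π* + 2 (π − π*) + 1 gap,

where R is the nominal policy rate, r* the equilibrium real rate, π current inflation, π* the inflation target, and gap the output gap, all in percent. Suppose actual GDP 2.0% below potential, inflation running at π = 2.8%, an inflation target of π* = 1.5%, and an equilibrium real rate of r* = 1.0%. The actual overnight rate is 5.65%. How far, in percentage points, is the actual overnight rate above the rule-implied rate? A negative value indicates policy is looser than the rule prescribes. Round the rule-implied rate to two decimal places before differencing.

2.55 pp

Output 2.0% below potential → gap = -2.0.
R = 1.0 + 1.5 + 2 × (2.8 − 1.5) + 1 × (-2.0)
   = 1.0 + 1.5 + 2.6 − 2 = 3.10
Deviation = 5.65 − 3.10 = 2.55 pp.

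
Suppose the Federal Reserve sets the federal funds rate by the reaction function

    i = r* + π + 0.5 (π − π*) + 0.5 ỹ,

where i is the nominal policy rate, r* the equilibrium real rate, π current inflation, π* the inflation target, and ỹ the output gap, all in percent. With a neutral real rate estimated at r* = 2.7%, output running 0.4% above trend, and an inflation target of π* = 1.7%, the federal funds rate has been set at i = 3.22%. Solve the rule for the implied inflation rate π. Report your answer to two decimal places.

0.78%

Output 0.4% above potential → ỹ = 0.4.
Collecting π: i = r* + (1 + 0.5) π − 0.5 π* + 0.5 ỹ
1.5 π = 3.22 − 2.7 + 0.5 × 1.7 − 0.5 × 0.4 = 1.17
π = 1.17 / 1.5 = 0.78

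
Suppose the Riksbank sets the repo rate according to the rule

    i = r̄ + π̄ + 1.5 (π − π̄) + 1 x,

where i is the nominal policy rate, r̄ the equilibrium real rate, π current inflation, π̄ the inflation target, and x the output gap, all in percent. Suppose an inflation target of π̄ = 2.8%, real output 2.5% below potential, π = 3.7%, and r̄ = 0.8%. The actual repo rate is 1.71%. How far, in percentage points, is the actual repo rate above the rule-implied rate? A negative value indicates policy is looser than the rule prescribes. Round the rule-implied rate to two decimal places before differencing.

Output 2.5% below potential → x = -2.5.
i = 0.8 + 2.8 + 1.5 × (3.7 − 2.8) + 1 × (-2.5)
   = 0.8 + 2.8 + 1.35 − 2.5 = 2.45
Deviation = 1.71 − 2.45 = -0.74 pp.

-0.74 pp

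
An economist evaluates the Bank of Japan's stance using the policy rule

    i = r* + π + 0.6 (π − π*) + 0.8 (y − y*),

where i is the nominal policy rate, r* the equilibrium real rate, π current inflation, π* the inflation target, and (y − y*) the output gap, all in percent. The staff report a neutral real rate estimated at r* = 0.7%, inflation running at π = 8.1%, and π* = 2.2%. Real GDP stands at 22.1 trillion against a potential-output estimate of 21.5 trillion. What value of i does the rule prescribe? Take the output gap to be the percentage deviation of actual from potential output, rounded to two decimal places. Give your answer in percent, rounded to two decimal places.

Output gap = 100 × (22.1 − 21.5) / 21.5 = 2.79%.
i = 0.70 + 8.10 + 0.6 × (8.10 − 2.20) + 0.8 × 2.79
   = 0.70 + 8.1 + 3.54 + 2.232 = 14.57

14.57%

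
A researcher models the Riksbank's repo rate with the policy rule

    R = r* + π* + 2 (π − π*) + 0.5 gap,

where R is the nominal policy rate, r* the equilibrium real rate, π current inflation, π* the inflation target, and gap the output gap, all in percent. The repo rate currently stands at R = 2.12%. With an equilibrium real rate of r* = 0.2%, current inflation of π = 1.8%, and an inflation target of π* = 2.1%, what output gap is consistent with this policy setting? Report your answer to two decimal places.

0.84%

0.5 gap = 2.12 − 0.2 − 2.1 − 2 × (1.8 − 2.1) = 0.42
gap = 0.42 / 0.5 = 0.84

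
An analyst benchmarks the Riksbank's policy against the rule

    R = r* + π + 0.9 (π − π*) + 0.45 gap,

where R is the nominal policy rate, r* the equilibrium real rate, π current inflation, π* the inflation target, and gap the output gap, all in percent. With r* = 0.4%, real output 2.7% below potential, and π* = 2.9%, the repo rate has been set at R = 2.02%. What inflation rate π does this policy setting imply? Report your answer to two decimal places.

Output 2.7% below potential → gap = -2.7.
Collecting π: R = r* + (1 + 0.9) π − 0.9 π* + 0.45 gap
1.9 π = 2.02 − 0.4 + 0.9 × 2.9 − 0.45 × (-2.7) = 5.445
π = 5.445 / 1.9 = 2.87

2.87%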